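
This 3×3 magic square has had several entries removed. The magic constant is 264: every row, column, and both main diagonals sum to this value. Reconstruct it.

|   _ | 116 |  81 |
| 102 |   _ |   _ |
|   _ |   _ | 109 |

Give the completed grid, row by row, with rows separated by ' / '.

67 116 81 / 102 88 74 / 95 60 109

Row 1 needs 264; the known cells sum to 197, so (1,1) = 67.
The remaining cell in column 1 is (3,1) = 264 − 169 = 95.
Using column 3: 81 + 109 + ? → (2,3) = 264 − 190 = 74.
Main diagonal must total 264; the given cells sum to 176, so (2,2) = 88.
Row 3 must total 264; the given cells sum to 204, so (3,2) = 60.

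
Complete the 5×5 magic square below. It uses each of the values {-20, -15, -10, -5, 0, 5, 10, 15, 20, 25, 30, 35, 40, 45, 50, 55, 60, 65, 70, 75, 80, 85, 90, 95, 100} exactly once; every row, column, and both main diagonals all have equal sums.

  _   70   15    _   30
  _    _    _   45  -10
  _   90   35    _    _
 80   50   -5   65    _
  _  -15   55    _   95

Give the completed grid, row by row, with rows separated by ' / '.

0 70 15 85 30 / 60 5 100 45 -10 / 20 90 35 -20 75 / 80 50 -5 65 10 / 40 -15 55 25 95

The 25 entries sum to 1000, so each line sums to 1000/5 = 200.
Row 4 needs 200; the known cells sum to 190, so (4,5) = 10.
From column 2, 200 − (70 + 90 + 50 + (-15)) gives (2,2) = 5.
Using column 3: 15 + 35 + (-5) + 55 + ? → (2,3) = 200 − 100 = 100.
Column 5 needs 200; the known cells sum to 125, so (3,5) = 75.
The remaining cell in main diagonal is (1,1) = 200 − 200 = 0.
The remaining cell in anti-diagonal is (5,1) = 200 − 160 = 40.
From row 1, 200 − (0 + 70 + 15 + 30) gives (1,4) = 85.
From row 2, 200 − (5 + 100 + 45 + (-10)) gives (2,1) = 60.
Using row 5: 40 + (-15) + 55 + 95 + ? → (5,4) = 200 − 175 = 25.
Using column 1: 0 + 60 + 80 + 40 + ? → (3,1) = 200 − 180 = 20.
Column 4 needs 200; the known cells sum to 220, so (3,4) = -20.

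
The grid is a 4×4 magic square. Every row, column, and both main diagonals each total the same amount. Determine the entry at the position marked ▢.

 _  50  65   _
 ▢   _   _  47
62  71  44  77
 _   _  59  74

Row 3 is complete and sums to 254; that is the magic constant.
Column 3: 65 + 44 + 59 + ? = 254, so (2,3) = 86.
Using column 4: 47 + 77 + 74 + ? → (1,4) = 254 − 198 = 56.
Using anti-diagonal: 56 + 86 + 71 + ? → (4,1) = 254 − 213 = 41.
The remaining cell in row 1 is (1,1) = 254 − 171 = 83.
Row 4 needs 254; the known cells sum to 174, so (4,2) = 80.
Using column 1: 83 + 62 + 41 + ? → (2,1) = 254 − 186 = 68.

68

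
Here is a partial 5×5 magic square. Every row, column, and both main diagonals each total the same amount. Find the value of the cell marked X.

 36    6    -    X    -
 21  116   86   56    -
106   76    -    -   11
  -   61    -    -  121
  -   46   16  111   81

Column 2 is complete and sums to 305; that is the magic constant.
Row 2 needs 305; the known cells sum to 279, so (2,5) = 26.
Row 5 must total 305; the given cells sum to 254, so (5,1) = 51.
Using column 1: 36 + 21 + 106 + 51 + ? → (4,1) = 305 − 214 = 91.
The remaining cell in column 5 is (1,5) = 305 − 239 = 66.
Anti-diagonal: 66 + 56 + 61 + 51 + ? = 305, so (3,3) = 71.
Row 3: 106 + 76 + 71 + 11 + ? = 305, so (3,4) = 41.
Using main diagonal: 36 + 116 + 71 + 81 + ? → (4,4) = 305 − 304 = 1.
From row 4, 305 − (91 + 61 + 1 + 121) gives (4,3) = 31.
Column 3 needs 305; the known cells sum to 204, so (1,3) = 101.
The remaining cell in column 4 is (1,4) = 305 − 209 = 96.

96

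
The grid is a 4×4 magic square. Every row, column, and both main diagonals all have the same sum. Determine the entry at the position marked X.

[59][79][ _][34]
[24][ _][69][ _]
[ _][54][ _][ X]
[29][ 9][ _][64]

39

Anti-diagonal is complete and sums to 186; that is the magic constant.
The remaining cell in row 1 is (1,3) = 186 − 172 = 14.
The remaining cell in row 4 is (4,3) = 186 − 102 = 84.
Column 1 needs 186; the known cells sum to 112, so (3,1) = 74.
From column 2, 186 − (79 + 54 + 9) gives (2,2) = 44.
From column 3, 186 − (14 + 69 + 84) gives (3,3) = 19.
From row 2, 186 − (24 + 44 + 69) gives (2,4) = 49.
Using row 3: 74 + 54 + 19 + ? → (3,4) = 186 − 147 = 39.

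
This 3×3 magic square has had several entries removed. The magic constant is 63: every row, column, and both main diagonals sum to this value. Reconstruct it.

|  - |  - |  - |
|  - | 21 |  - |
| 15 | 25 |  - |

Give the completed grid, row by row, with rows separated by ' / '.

Using row 3: 15 + 25 + ? → (3,3) = 63 − 40 = 23.
From column 2, 63 − (21 + 25) gives (1,2) = 17.
Main diagonal needs 63; the known cells sum to 44, so (1,1) = 19.
From anti-diagonal, 63 − (21 + 15) gives (1,3) = 27.
Column 1: 19 + 15 + ? = 63, so (2,1) = 29.
Column 3: 27 + 23 + ? = 63, so (2,3) = 13.

19 17 27 / 29 21 13 / 15 25 23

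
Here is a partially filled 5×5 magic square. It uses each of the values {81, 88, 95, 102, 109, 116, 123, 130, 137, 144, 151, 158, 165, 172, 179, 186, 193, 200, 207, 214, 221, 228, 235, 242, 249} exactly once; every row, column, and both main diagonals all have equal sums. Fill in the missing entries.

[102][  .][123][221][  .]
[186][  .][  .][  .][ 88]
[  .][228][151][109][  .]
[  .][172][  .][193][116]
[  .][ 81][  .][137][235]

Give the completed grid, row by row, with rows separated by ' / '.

102 200 123 221 179 / 186 144 242 165 88 / 130 228 151 109 207 / 249 172 95 193 116 / 158 81 214 137 235

The 25 entries sum to 4125, so each line sums to 4125/5 = 825.
From column 4, 825 − (221 + 109 + 193 + 137) gives (2,4) = 165.
Main diagonal needs 825; the known cells sum to 681, so (2,2) = 144.
Row 2 needs 825; the known cells sum to 583, so (2,3) = 242.
Column 2: 144 + 228 + 172 + 81 + ? = 825, so (1,2) = 200.
Row 1 needs 825; the known cells sum to 646, so (1,5) = 179.
Using column 5: 179 + 88 + 116 + 235 + ? → (3,5) = 825 − 618 = 207.
The remaining cell in anti-diagonal is (5,1) = 825 − 667 = 158.
Using row 3: 228 + 151 + 109 + 207 + ? → (3,1) = 825 − 695 = 130.
The remaining cell in row 5 is (5,3) = 825 − 611 = 214.
Column 1 needs 825; the known cells sum to 576, so (4,1) = 249.
From column 3, 825 − (123 + 242 + 151 + 214) gives (4,3) = 95.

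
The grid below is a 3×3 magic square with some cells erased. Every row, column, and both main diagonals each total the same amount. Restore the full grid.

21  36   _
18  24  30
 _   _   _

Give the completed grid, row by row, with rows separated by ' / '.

Row 2 is already complete: 18 + 24 + 30 = 72, so that is the magic constant.
From row 1, 72 − (21 + 36) gives (1,3) = 15.
Using column 1: 21 + 18 + ? → (3,1) = 72 − 39 = 33.
From column 2, 72 − (36 + 24) gives (3,2) = 12.
Column 3 must total 72; the given cells sum to 45, so (3,3) = 27.

21 36 15 / 18 24 30 / 33 12 27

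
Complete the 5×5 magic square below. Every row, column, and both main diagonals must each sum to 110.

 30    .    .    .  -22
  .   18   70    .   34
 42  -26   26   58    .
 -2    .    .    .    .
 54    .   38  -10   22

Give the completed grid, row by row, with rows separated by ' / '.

Row 3 needs 110; the known cells sum to 100, so (3,5) = 10.
From row 5, 110 − (54 + 38 + (-10) + 22) gives (5,2) = 6.
Column 1 needs 110; the known cells sum to 124, so (2,1) = -14.
Using column 5: -22 + 34 + 10 + 22 + ? → (4,5) = 110 − 44 = 66.
Main diagonal must total 110; the given cells sum to 96, so (4,4) = 14.
Row 2 must total 110; the given cells sum to 108, so (2,4) = 2.
From column 4, 110 − (2 + 58 + 14 + (-10)) gives (1,4) = 46.
Using anti-diagonal: -22 + 2 + 26 + 54 + ? → (4,2) = 110 − 60 = 50.
From row 4, 110 − (-2 + 50 + 14 + 66) gives (4,3) = -18.
Using column 2: 18 + (-26) + 50 + 6 + ? → (1,2) = 110 − 48 = 62.
The remaining cell in column 3 is (1,3) = 110 − 116 = -6.

30 62 -6 46 -22 / -14 18 70 2 34 / 42 -26 26 58 10 / -2 50 -18 14 66 / 54 6 38 -10 22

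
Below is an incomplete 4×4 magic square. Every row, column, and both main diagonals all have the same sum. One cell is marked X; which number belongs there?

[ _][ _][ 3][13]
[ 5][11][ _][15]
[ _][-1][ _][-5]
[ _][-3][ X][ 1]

7

Column 4 is complete and sums to 24; that is the magic constant.
Using row 2: 5 + 11 + 15 + ? → (2,3) = 24 − 31 = -7.
The remaining cell in column 2 is (1,2) = 24 − 7 = 17.
The remaining cell in anti-diagonal is (4,1) = 24 − 5 = 19.
From row 1, 24 − (17 + 3 + 13) gives (1,1) = -9.
Row 4 must total 24; the given cells sum to 17, so (4,3) = 7.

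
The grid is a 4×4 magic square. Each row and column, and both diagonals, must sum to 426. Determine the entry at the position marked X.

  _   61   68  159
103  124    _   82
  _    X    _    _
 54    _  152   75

96

Row 1 needs 426; the known cells sum to 288, so (1,1) = 138.
Row 2 must total 426; the given cells sum to 309, so (2,3) = 117.
Using row 4: 54 + 152 + 75 + ? → (4,2) = 426 − 281 = 145.
From column 1, 426 − (138 + 103 + 54) gives (3,1) = 131.
From column 2, 426 − (61 + 124 + 145) gives (3,2) = 96.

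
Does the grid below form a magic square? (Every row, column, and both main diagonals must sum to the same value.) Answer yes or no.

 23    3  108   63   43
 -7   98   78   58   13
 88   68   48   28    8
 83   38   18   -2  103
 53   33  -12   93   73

Row 1: 23 + 3 + 108 + 63 + 43 = 240.
Row 2: -7 + 98 + 78 + 58 + 13 = 240.
Row 3: 88 + 68 + 48 + 28 + 8 = 240.
Row 4: 83 + 38 + 18 + (-2) + 103 = 240.
Row 5: 53 + 33 + (-12) + 93 + 73 = 240.
Column 1: 23 + (-7) + 88 + 83 + 53 = 240.
Column 2: 3 + 98 + 68 + 38 + 33 = 240.
Column 3: 108 + 78 + 48 + 18 + (-12) = 240.
Column 4: 63 + 58 + 28 + (-2) + 93 = 240.
Column 5: 43 + 13 + 8 + 103 + 73 = 240.
Main diagonal: 23 + 98 + 48 + (-2) + 73 = 240.
Anti-diagonal: 43 + 58 + 48 + 38 + 53 = 240.
All lines sum to 240.

Yes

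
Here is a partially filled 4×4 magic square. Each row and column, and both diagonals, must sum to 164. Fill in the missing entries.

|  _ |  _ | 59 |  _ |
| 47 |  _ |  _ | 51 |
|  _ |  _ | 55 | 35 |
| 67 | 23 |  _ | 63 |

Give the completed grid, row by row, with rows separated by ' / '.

19 71 59 15 / 47 27 39 51 / 31 43 55 35 / 67 23 11 63

Row 4 needs 164; the known cells sum to 153, so (4,3) = 11.
The remaining cell in column 3 is (2,3) = 164 − 125 = 39.
Column 4: 51 + 35 + 63 + ? = 164, so (1,4) = 15.
Using anti-diagonal: 15 + 39 + 67 + ? → (3,2) = 164 − 121 = 43.
Row 2 needs 164; the known cells sum to 137, so (2,2) = 27.
From row 3, 164 − (43 + 55 + 35) gives (3,1) = 31.
From column 1, 164 − (47 + 31 + 67) gives (1,1) = 19.
Using column 2: 27 + 43 + 23 + ? → (1,2) = 164 − 93 = 71.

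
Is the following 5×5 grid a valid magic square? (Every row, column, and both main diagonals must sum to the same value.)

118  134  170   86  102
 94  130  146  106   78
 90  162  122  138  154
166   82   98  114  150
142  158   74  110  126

No — main diagonal sums to 610 but column 4 sums to 554.

Row 1: 118 + 134 + 170 + 86 + 102 = 610.
Row 2: 94 + 130 + 146 + 106 + 78 = 554.
Row 3: 90 + 162 + 122 + 138 + 154 = 666.
Row 4: 166 + 82 + 98 + 114 + 150 = 610.
Row 5: 142 + 158 + 74 + 110 + 126 = 610.
Column 1: 118 + 94 + 90 + 166 + 142 = 610.
Column 2: 134 + 130 + 162 + 82 + 158 = 666.
Column 3: 170 + 146 + 122 + 98 + 74 = 610.
Column 4: 86 + 106 + 138 + 114 + 110 = 554.
Column 5: 102 + 78 + 154 + 150 + 126 = 610.
Main diagonal: 118 + 130 + 122 + 114 + 126 = 610.
Anti-diagonal: 102 + 106 + 122 + 82 + 142 = 554.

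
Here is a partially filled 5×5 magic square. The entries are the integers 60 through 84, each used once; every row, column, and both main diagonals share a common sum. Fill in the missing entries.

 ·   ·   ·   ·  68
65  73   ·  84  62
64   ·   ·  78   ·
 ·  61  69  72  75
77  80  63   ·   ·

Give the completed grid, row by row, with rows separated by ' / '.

71 79 82 60 68 / 65 73 76 84 62 / 64 67 70 78 81 / 83 61 69 72 75 / 77 80 63 66 74

The entries are 60 through 84, which sum to 1800, so each line sums to 1800/5 = 360.
Row 2 needs 360; the known cells sum to 284, so (2,3) = 76.
The remaining cell in row 4 is (4,1) = 360 − 277 = 83.
Column 1: 65 + 64 + 83 + 77 + ? = 360, so (1,1) = 71.
Using anti-diagonal: 68 + 84 + 61 + 77 + ? → (3,3) = 360 − 290 = 70.
Column 3: 76 + 70 + 69 + 63 + ? = 360, so (1,3) = 82.
Main diagonal must total 360; the given cells sum to 286, so (5,5) = 74.
From row 5, 360 − (77 + 80 + 63 + 74) gives (5,4) = 66.
Column 4 needs 360; the known cells sum to 300, so (1,4) = 60.
The remaining cell in column 5 is (3,5) = 360 − 279 = 81.
Row 1 needs 360; the known cells sum to 281, so (1,2) = 79.
From row 3, 360 − (64 + 70 + 78 + 81) gives (3,2) = 67.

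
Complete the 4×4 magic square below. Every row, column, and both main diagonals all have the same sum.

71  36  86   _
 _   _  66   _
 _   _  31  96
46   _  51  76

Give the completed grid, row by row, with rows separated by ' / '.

Column 3 is already complete: 86 + 66 + 31 + 51 = 234, so that is the magic constant.
Using row 1: 71 + 36 + 86 + ? → (1,4) = 234 − 193 = 41.
Row 4: 46 + 51 + 76 + ? = 234, so (4,2) = 61.
The remaining cell in column 4 is (2,4) = 234 − 213 = 21.
Using main diagonal: 71 + 31 + 76 + ? → (2,2) = 234 − 178 = 56.
Anti-diagonal needs 234; the known cells sum to 153, so (3,2) = 81.
Using row 2: 56 + 66 + 21 + ? → (2,1) = 234 − 143 = 91.
Row 3 must total 234; the given cells sum to 208, so (3,1) = 26.

71 36 86 41 / 91 56 66 21 / 26 81 31 96 / 46 61 51 76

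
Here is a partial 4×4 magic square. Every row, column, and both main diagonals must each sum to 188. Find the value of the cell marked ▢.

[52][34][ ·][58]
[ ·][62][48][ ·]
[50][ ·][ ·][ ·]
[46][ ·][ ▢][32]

54

The remaining cell in row 1 is (1,3) = 188 − 144 = 44.
From column 1, 188 − (52 + 50 + 46) gives (2,1) = 40.
Main diagonal needs 188; the known cells sum to 146, so (3,3) = 42.
The remaining cell in anti-diagonal is (3,2) = 188 − 152 = 36.
Row 2 must total 188; the given cells sum to 150, so (2,4) = 38.
From row 3, 188 − (50 + 36 + 42) gives (3,4) = 60.
Column 2: 34 + 62 + 36 + ? = 188, so (4,2) = 56.
The remaining cell in column 3 is (4,3) = 188 − 134 = 54.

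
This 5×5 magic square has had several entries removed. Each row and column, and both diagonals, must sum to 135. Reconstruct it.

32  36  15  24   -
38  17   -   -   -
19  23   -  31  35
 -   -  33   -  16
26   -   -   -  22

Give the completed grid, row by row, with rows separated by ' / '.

32 36 15 24 28 / 38 17 21 25 34 / 19 23 27 31 35 / 20 29 33 37 16 / 26 30 39 18 22

Row 1: 32 + 36 + 15 + 24 + ? = 135, so (1,5) = 28.
Row 3: 19 + 23 + 31 + 35 + ? = 135, so (3,3) = 27.
Using column 1: 32 + 38 + 19 + 26 + ? → (4,1) = 135 − 115 = 20.
Column 5: 28 + 35 + 16 + 22 + ? = 135, so (2,5) = 34.
Main diagonal needs 135; the known cells sum to 98, so (4,4) = 37.
Row 4 must total 135; the given cells sum to 106, so (4,2) = 29.
Column 2 needs 135; the known cells sum to 105, so (5,2) = 30.
Anti-diagonal: 28 + 27 + 29 + 26 + ? = 135, so (2,4) = 25.
Row 2 needs 135; the known cells sum to 114, so (2,3) = 21.
Column 3 needs 135; the known cells sum to 96, so (5,3) = 39.
From column 4, 135 − (24 + 25 + 31 + 37) gives (5,4) = 18.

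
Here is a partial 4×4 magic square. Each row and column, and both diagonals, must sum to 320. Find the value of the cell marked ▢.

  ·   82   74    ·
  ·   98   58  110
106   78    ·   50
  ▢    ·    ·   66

From row 2, 320 − (98 + 58 + 110) gives (2,1) = 54.
Row 3 must total 320; the given cells sum to 234, so (3,3) = 86.
The remaining cell in column 2 is (4,2) = 320 − 258 = 62.
Column 3 needs 320; the known cells sum to 218, so (4,3) = 102.
Column 4 needs 320; the known cells sum to 226, so (1,4) = 94.
The remaining cell in main diagonal is (1,1) = 320 − 250 = 70.
Using anti-diagonal: 94 + 58 + 78 + ? → (4,1) = 320 − 230 = 90.

90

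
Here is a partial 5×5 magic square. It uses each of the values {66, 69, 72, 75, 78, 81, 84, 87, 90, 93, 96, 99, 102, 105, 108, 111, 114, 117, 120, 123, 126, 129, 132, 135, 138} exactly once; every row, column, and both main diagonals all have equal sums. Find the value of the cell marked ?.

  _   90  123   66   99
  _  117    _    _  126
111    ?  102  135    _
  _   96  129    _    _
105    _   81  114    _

The 25 entries sum to 2550, so each line sums to 2550/5 = 510.
Using row 1: 90 + 123 + 66 + 99 + ? → (1,1) = 510 − 378 = 132.
Column 3: 123 + 102 + 129 + 81 + ? = 510, so (2,3) = 75.
Anti-diagonal must total 510; the given cells sum to 402, so (2,4) = 108.
Row 2 needs 510; the known cells sum to 426, so (2,1) = 84.
Using column 1: 132 + 84 + 111 + 105 + ? → (4,1) = 510 − 432 = 78.
Column 4 must total 510; the given cells sum to 423, so (4,4) = 87.
From main diagonal, 510 − (132 + 117 + 102 + 87) gives (5,5) = 72.
Row 4: 78 + 96 + 129 + 87 + ? = 510, so (4,5) = 120.
Row 5 must total 510; the given cells sum to 372, so (5,2) = 138.
Using column 2: 90 + 117 + 96 + 138 + ? → (3,2) = 510 − 441 = 69.

69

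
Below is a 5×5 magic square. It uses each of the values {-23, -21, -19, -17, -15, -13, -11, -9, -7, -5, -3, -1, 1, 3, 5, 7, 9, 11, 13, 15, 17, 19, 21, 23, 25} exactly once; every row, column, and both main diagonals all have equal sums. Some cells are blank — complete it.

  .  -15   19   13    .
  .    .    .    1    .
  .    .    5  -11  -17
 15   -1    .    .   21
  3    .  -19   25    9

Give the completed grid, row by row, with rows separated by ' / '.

The 25 entries sum to 25, so each line sums to 25/5 = 5.
The remaining cell in row 5 is (5,2) = 5 − 18 = -13.
Using column 4: 13 + 1 + (-11) + 25 + ? → (4,4) = 5 − 28 = -23.
Anti-diagonal needs 5; the known cells sum to 8, so (1,5) = -3.
Row 1 must total 5; the given cells sum to 14, so (1,1) = -9.
The remaining cell in row 4 is (4,3) = 5 − 12 = -7.
Column 3 must total 5; the given cells sum to -2, so (2,3) = 7.
The remaining cell in column 5 is (2,5) = 5 − 10 = -5.
Main diagonal needs 5; the known cells sum to -18, so (2,2) = 23.
The remaining cell in row 2 is (2,1) = 5 − 26 = -21.
Using column 1: -9 + (-21) + 15 + 3 + ? → (3,1) = 5 − (-12) = 17.
Using column 2: -15 + 23 + (-1) + (-13) + ? → (3,2) = 5 − (-6) = 11.

-9 -15 19 13 -3 / -21 23 7 1 -5 / 17 11 5 -11 -17 / 15 -1 -7 -23 21 / 3 -13 -19 25 9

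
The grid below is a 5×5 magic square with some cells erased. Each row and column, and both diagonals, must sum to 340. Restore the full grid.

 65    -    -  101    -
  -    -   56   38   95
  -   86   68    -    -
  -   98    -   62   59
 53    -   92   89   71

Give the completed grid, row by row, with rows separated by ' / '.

65 47 44 101 83 / 77 74 56 38 95 / 104 86 68 50 32 / 41 98 80 62 59 / 53 35 92 89 71

Row 5 needs 340; the known cells sum to 305, so (5,2) = 35.
Using column 4: 101 + 38 + 62 + 89 + ? → (3,4) = 340 − 290 = 50.
From main diagonal, 340 − (65 + 68 + 62 + 71) gives (2,2) = 74.
Anti-diagonal: 38 + 68 + 98 + 53 + ? = 340, so (1,5) = 83.
Row 2: 74 + 56 + 38 + 95 + ? = 340, so (2,1) = 77.
Column 2 needs 340; the known cells sum to 293, so (1,2) = 47.
Column 5: 83 + 95 + 59 + 71 + ? = 340, so (3,5) = 32.
Row 1 must total 340; the given cells sum to 296, so (1,3) = 44.
Row 3: 86 + 68 + 50 + 32 + ? = 340, so (3,1) = 104.
From column 1, 340 − (65 + 77 + 104 + 53) gives (4,1) = 41.
The remaining cell in column 3 is (4,3) = 340 − 260 = 80.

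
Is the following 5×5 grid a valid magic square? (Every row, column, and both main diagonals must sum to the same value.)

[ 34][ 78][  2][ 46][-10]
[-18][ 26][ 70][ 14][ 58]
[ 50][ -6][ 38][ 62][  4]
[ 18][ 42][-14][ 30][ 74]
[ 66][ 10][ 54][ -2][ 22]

No — column 5 sums to 148 but column 4 sums to 150.

Row 1: 34 + 78 + 2 + 46 + (-10) = 150.
Row 2: -18 + 26 + 70 + 14 + 58 = 150.
Row 3: 50 + (-6) + 38 + 62 + 4 = 148.
Row 4: 18 + 42 + (-14) + 30 + 74 = 150.
Row 5: 66 + 10 + 54 + (-2) + 22 = 150.
Column 1: 34 + (-18) + 50 + 18 + 66 = 150.
Column 2: 78 + 26 + (-6) + 42 + 10 = 150.
Column 3: 2 + 70 + 38 + (-14) + 54 = 150.
Column 4: 46 + 14 + 62 + 30 + (-2) = 150.
Column 5: -10 + 58 + 4 + 74 + 22 = 148.
Main diagonal: 34 + 26 + 38 + 30 + 22 = 150.
Anti-diagonal: -10 + 14 + 38 + 42 + 66 = 150.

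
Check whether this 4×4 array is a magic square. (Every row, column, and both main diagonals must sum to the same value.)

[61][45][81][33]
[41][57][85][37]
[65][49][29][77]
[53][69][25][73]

Yes

Row 1: 61 + 45 + 81 + 33 = 220.
Row 2: 41 + 57 + 85 + 37 = 220.
Row 3: 65 + 49 + 29 + 77 = 220.
Row 4: 53 + 69 + 25 + 73 = 220.
Column 1: 61 + 41 + 65 + 53 = 220.
Column 2: 45 + 57 + 49 + 69 = 220.
Column 3: 81 + 85 + 29 + 25 = 220.
Column 4: 33 + 37 + 77 + 73 = 220.
Main diagonal: 61 + 57 + 29 + 73 = 220.
Anti-diagonal: 33 + 85 + 49 + 53 = 220.
All lines sum to 220.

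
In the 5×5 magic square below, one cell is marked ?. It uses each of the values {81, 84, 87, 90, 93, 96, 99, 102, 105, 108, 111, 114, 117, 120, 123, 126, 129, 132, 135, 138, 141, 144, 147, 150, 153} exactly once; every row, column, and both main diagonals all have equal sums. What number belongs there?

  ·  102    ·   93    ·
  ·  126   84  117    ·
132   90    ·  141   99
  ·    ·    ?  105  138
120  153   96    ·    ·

147

The 25 entries sum to 2925, so each line sums to 2925/5 = 585.
Row 3 must total 585; the given cells sum to 462, so (3,3) = 123.
Using column 2: 102 + 126 + 90 + 153 + ? → (4,2) = 585 − 471 = 114.
Column 4: 93 + 117 + 141 + 105 + ? = 585, so (5,4) = 129.
From anti-diagonal, 585 − (117 + 123 + 114 + 120) gives (1,5) = 111.
Row 5 must total 585; the given cells sum to 498, so (5,5) = 87.
From column 5, 585 − (111 + 99 + 138 + 87) gives (2,5) = 150.
Main diagonal: 126 + 123 + 105 + 87 + ? = 585, so (1,1) = 144.
From row 1, 585 − (144 + 102 + 93 + 111) gives (1,3) = 135.
From row 2, 585 − (126 + 84 + 117 + 150) gives (2,1) = 108.
The remaining cell in column 1 is (4,1) = 585 − 504 = 81.
Column 3 needs 585; the known cells sum to 438, so (4,3) = 147.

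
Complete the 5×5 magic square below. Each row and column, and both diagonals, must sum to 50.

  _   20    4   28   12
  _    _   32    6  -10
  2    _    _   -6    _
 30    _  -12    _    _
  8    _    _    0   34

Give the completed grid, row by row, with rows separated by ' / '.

Row 1 must total 50; the given cells sum to 64, so (1,1) = -14.
The remaining cell in column 1 is (2,1) = 50 − 26 = 24.
The remaining cell in column 4 is (4,4) = 50 − 28 = 22.
Row 2 must total 50; the given cells sum to 52, so (2,2) = -2.
Main diagonal: -14 + (-2) + 22 + 34 + ? = 50, so (3,3) = 10.
Anti-diagonal needs 50; the known cells sum to 36, so (4,2) = 14.
Row 4: 30 + 14 + (-12) + 22 + ? = 50, so (4,5) = -4.
Column 3: 4 + 32 + 10 + (-12) + ? = 50, so (5,3) = 16.
Column 5 needs 50; the known cells sum to 32, so (3,5) = 18.
The remaining cell in row 3 is (3,2) = 50 − 24 = 26.
Using row 5: 8 + 16 + 0 + 34 + ? → (5,2) = 50 − 58 = -8.

-14 20 4 28 12 / 24 -2 32 6 -10 / 2 26 10 -6 18 / 30 14 -12 22 -4 / 8 -8 16 0 34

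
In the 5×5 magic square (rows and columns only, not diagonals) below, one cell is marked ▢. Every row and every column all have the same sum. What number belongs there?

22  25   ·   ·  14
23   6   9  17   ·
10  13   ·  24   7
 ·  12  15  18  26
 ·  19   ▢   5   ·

Column 2 is complete and sums to 75; that is the magic constant.
From row 2, 75 − (23 + 6 + 9 + 17) gives (2,5) = 20.
Row 3: 10 + 13 + 24 + 7 + ? = 75, so (3,3) = 21.
Row 4 needs 75; the known cells sum to 71, so (4,1) = 4.
Column 1 must total 75; the given cells sum to 59, so (5,1) = 16.
From column 4, 75 − (17 + 24 + 18 + 5) gives (1,4) = 11.
Column 5 must total 75; the given cells sum to 67, so (5,5) = 8.
Using row 1: 22 + 25 + 11 + 14 + ? → (1,3) = 75 − 72 = 3.
Row 5 needs 75; the known cells sum to 48, so (5,3) = 27.

27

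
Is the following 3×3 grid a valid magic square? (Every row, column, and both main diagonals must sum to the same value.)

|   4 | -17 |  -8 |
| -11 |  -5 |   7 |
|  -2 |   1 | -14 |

Row 1: 4 + (-17) + (-8) = -21.
Row 2: -11 + (-5) + 7 = -9.
Row 3: -2 + 1 + (-14) = -15.
Column 1: 4 + (-11) + (-2) = -9.
Column 2: -17 + (-5) + 1 = -21.
Column 3: -8 + 7 + (-14) = -15.
Main diagonal: 4 + (-5) + (-14) = -15.
Anti-diagonal: -8 + (-5) + (-2) = -15.

No — anti-diagonal sums to -15 but row 2 sums to -9.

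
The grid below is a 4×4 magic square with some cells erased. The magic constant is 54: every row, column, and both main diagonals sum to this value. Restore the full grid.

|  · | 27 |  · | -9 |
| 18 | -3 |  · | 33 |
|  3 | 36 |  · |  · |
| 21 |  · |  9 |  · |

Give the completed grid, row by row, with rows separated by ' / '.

12 27 24 -9 / 18 -3 6 33 / 3 36 15 0 / 21 -6 9 30

Row 2 must total 54; the given cells sum to 48, so (2,3) = 6.
Column 1: 18 + 3 + 21 + ? = 54, so (1,1) = 12.
Using column 2: 27 + (-3) + 36 + ? → (4,2) = 54 − 60 = -6.
Using row 1: 12 + 27 + (-9) + ? → (1,3) = 54 − 30 = 24.
Row 4: 21 + (-6) + 9 + ? = 54, so (4,4) = 30.
Using column 3: 24 + 6 + 9 + ? → (3,3) = 54 − 39 = 15.
Using column 4: -9 + 33 + 30 + ? → (3,4) = 54 − 54 = 0.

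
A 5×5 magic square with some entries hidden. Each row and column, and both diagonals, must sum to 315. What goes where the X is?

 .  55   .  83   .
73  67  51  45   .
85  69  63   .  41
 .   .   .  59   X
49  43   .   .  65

The remaining cell in row 2 is (2,5) = 315 − 236 = 79.
Row 3 must total 315; the given cells sum to 258, so (3,4) = 57.
Column 2 needs 315; the known cells sum to 234, so (4,2) = 81.
Using column 4: 83 + 45 + 57 + 59 + ? → (5,4) = 315 − 244 = 71.
Main diagonal: 67 + 63 + 59 + 65 + ? = 315, so (1,1) = 61.
Anti-diagonal: 45 + 63 + 81 + 49 + ? = 315, so (1,5) = 77.
Row 1 needs 315; the known cells sum to 276, so (1,3) = 39.
Row 5: 49 + 43 + 71 + 65 + ? = 315, so (5,3) = 87.
Column 1 needs 315; the known cells sum to 268, so (4,1) = 47.
Column 3: 39 + 51 + 63 + 87 + ? = 315, so (4,3) = 75.
Column 5 must total 315; the given cells sum to 262, so (4,5) = 53.

53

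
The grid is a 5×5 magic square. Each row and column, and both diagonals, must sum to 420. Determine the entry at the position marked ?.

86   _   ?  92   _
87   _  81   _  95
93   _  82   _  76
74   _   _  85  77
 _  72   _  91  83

75

Column 1: 86 + 87 + 93 + 74 + ? = 420, so (5,1) = 80.
Column 5 must total 420; the given cells sum to 331, so (1,5) = 89.
Main diagonal must total 420; the given cells sum to 336, so (2,2) = 84.
Row 2 must total 420; the given cells sum to 347, so (2,4) = 73.
Using row 5: 80 + 72 + 91 + 83 + ? → (5,3) = 420 − 326 = 94.
Column 4 needs 420; the known cells sum to 341, so (3,4) = 79.
Anti-diagonal needs 420; the known cells sum to 324, so (4,2) = 96.
From row 3, 420 − (93 + 82 + 79 + 76) gives (3,2) = 90.
From row 4, 420 − (74 + 96 + 85 + 77) gives (4,3) = 88.
Using column 2: 84 + 90 + 96 + 72 + ? → (1,2) = 420 − 342 = 78.
Column 3 must total 420; the given cells sum to 345, so (1,3) = 75.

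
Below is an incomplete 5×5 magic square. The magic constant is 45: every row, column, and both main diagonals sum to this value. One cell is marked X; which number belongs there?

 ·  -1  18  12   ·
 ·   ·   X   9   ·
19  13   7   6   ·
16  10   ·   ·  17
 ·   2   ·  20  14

15

The remaining cell in row 3 is (3,5) = 45 − 45 = 0.
Column 2 must total 45; the given cells sum to 24, so (2,2) = 21.
The remaining cell in column 4 is (4,4) = 45 − 47 = -2.
The remaining cell in main diagonal is (1,1) = 45 − 40 = 5.
Row 1 must total 45; the given cells sum to 34, so (1,5) = 11.
Using row 4: 16 + 10 + (-2) + 17 + ? → (4,3) = 45 − 41 = 4.
Using column 5: 11 + 0 + 17 + 14 + ? → (2,5) = 45 − 42 = 3.
The remaining cell in anti-diagonal is (5,1) = 45 − 37 = 8.
Row 5 must total 45; the given cells sum to 44, so (5,3) = 1.
From column 1, 45 − (5 + 19 + 16 + 8) gives (2,1) = -3.
From column 3, 45 − (18 + 7 + 4 + 1) gives (2,3) = 15.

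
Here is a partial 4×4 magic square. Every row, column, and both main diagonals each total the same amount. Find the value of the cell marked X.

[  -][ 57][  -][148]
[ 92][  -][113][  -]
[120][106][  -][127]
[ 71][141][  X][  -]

Anti-diagonal is complete and sums to 438; that is the magic constant.
Row 3 must total 438; the given cells sum to 353, so (3,3) = 85.
Column 1: 92 + 120 + 71 + ? = 438, so (1,1) = 155.
The remaining cell in column 2 is (2,2) = 438 − 304 = 134.
The remaining cell in main diagonal is (4,4) = 438 − 374 = 64.
Row 1: 155 + 57 + 148 + ? = 438, so (1,3) = 78.
The remaining cell in row 2 is (2,4) = 438 − 339 = 99.
From row 4, 438 − (71 + 141 + 64) gives (4,3) = 162.

162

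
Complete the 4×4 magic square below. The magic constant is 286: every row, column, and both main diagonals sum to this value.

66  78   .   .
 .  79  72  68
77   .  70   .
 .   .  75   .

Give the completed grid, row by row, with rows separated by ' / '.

66 78 69 73 / 67 79 72 68 / 77 65 70 74 / 76 64 75 71

The remaining cell in row 2 is (2,1) = 286 − 219 = 67.
From column 1, 286 − (66 + 67 + 77) gives (4,1) = 76.
Using column 3: 72 + 70 + 75 + ? → (1,3) = 286 − 217 = 69.
Main diagonal needs 286; the known cells sum to 215, so (4,4) = 71.
The remaining cell in row 1 is (1,4) = 286 − 213 = 73.
Row 4: 76 + 75 + 71 + ? = 286, so (4,2) = 64.
Column 2 must total 286; the given cells sum to 221, so (3,2) = 65.
Column 4 must total 286; the given cells sum to 212, so (3,4) = 74.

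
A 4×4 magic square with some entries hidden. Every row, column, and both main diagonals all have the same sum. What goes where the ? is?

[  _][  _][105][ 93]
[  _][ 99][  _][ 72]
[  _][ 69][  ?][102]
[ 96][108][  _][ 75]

Column 4 is complete and sums to 342; that is the magic constant.
Using row 4: 96 + 108 + 75 + ? → (4,3) = 342 − 279 = 63.
From column 2, 342 − (99 + 69 + 108) gives (1,2) = 66.
Anti-diagonal must total 342; the given cells sum to 258, so (2,3) = 84.
The remaining cell in row 1 is (1,1) = 342 − 264 = 78.
Row 2: 99 + 84 + 72 + ? = 342, so (2,1) = 87.
Column 1 needs 342; the known cells sum to 261, so (3,1) = 81.
The remaining cell in column 3 is (3,3) = 342 − 252 = 90.

90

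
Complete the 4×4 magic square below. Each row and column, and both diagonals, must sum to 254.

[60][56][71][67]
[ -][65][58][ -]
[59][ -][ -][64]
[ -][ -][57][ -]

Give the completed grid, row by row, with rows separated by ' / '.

60 56 71 67 / 69 65 58 62 / 59 63 68 64 / 66 70 57 61

Column 3 needs 254; the known cells sum to 186, so (3,3) = 68.
Main diagonal must total 254; the given cells sum to 193, so (4,4) = 61.
Row 3: 59 + 68 + 64 + ? = 254, so (3,2) = 63.
The remaining cell in column 2 is (4,2) = 254 − 184 = 70.
Column 4 needs 254; the known cells sum to 192, so (2,4) = 62.
Anti-diagonal: 67 + 58 + 63 + ? = 254, so (4,1) = 66.
Using row 2: 65 + 58 + 62 + ? → (2,1) = 254 − 185 = 69.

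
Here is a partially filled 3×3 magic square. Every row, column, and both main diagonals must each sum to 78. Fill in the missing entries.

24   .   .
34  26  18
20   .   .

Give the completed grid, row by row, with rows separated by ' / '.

24 22 32 / 34 26 18 / 20 30 28

Main diagonal must total 78; the given cells sum to 50, so (3,3) = 28.
The remaining cell in anti-diagonal is (1,3) = 78 − 46 = 32.
Row 1: 24 + 32 + ? = 78, so (1,2) = 22.
Using row 3: 20 + 28 + ? → (3,2) = 78 − 48 = 30.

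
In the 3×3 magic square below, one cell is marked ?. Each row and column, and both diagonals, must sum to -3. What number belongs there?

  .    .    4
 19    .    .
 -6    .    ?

14

The remaining cell in column 1 is (1,1) = -3 − 13 = -16.
The remaining cell in anti-diagonal is (2,2) = -3 − (-2) = -1.
From row 1, -3 − (-16 + 4) gives (1,2) = 9.
The remaining cell in row 2 is (2,3) = -3 − 18 = -21.
Column 2 must total -3; the given cells sum to 8, so (3,2) = -11.
Using column 3: 4 + (-21) + ? → (3,3) = -3 − (-17) = 14.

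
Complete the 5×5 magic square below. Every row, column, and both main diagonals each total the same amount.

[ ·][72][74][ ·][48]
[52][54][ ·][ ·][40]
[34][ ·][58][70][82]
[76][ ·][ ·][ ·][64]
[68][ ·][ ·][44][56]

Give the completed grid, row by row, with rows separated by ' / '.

Column 5 is already complete: 48 + 40 + 82 + 64 + 56 = 290, so that is the magic constant.
Row 3 must total 290; the given cells sum to 244, so (3,2) = 46.
Column 1 must total 290; the given cells sum to 230, so (1,1) = 60.
Main diagonal must total 290; the given cells sum to 228, so (4,4) = 62.
Row 1: 60 + 72 + 74 + 48 + ? = 290, so (1,4) = 36.
Column 4: 36 + 70 + 62 + 44 + ? = 290, so (2,4) = 78.
Anti-diagonal: 48 + 78 + 58 + 68 + ? = 290, so (4,2) = 38.
Row 2: 52 + 54 + 78 + 40 + ? = 290, so (2,3) = 66.
Row 4 must total 290; the given cells sum to 240, so (4,3) = 50.
Column 2 must total 290; the given cells sum to 210, so (5,2) = 80.
The remaining cell in column 3 is (5,3) = 290 − 248 = 42.

60 72 74 36 48 / 52 54 66 78 40 / 34 46 58 70 82 / 76 38 50 62 64 / 68 80 42 44 56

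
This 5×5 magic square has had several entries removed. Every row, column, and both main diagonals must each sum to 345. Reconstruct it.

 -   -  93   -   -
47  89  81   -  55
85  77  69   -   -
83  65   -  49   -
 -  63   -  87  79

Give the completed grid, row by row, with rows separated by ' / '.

Row 2 needs 345; the known cells sum to 272, so (2,4) = 73.
Column 2 needs 345; the known cells sum to 294, so (1,2) = 51.
The remaining cell in main diagonal is (1,1) = 345 − 286 = 59.
From column 1, 345 − (59 + 47 + 85 + 83) gives (5,1) = 71.
Using anti-diagonal: 73 + 69 + 65 + 71 + ? → (1,5) = 345 − 278 = 67.
Row 1 must total 345; the given cells sum to 270, so (1,4) = 75.
Row 5: 71 + 63 + 87 + 79 + ? = 345, so (5,3) = 45.
Using column 3: 93 + 81 + 69 + 45 + ? → (4,3) = 345 − 288 = 57.
Using column 4: 75 + 73 + 49 + 87 + ? → (3,4) = 345 − 284 = 61.
Using row 3: 85 + 77 + 69 + 61 + ? → (3,5) = 345 − 292 = 53.
The remaining cell in row 4 is (4,5) = 345 − 254 = 91.

59 51 93 75 67 / 47 89 81 73 55 / 85 77 69 61 53 / 83 65 57 49 91 / 71 63 45 87 79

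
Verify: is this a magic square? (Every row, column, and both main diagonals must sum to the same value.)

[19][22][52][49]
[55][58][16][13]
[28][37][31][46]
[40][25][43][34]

Yes

Row 1: 19 + 22 + 52 + 49 = 142.
Row 2: 55 + 58 + 16 + 13 = 142.
Row 3: 28 + 37 + 31 + 46 = 142.
Row 4: 40 + 25 + 43 + 34 = 142.
Column 1: 19 + 55 + 28 + 40 = 142.
Column 2: 22 + 58 + 37 + 25 = 142.
Column 3: 52 + 16 + 31 + 43 = 142.
Column 4: 49 + 13 + 46 + 34 = 142.
Main diagonal: 19 + 58 + 31 + 34 = 142.
Anti-diagonal: 49 + 16 + 37 + 40 = 142.
All lines sum to 142.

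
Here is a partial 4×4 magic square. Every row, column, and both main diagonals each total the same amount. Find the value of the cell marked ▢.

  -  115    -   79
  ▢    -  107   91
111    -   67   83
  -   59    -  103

71

Column 4 is complete and sums to 356; that is the magic constant.
Row 3 must total 356; the given cells sum to 261, so (3,2) = 95.
The remaining cell in column 2 is (2,2) = 356 − 269 = 87.
Using main diagonal: 87 + 67 + 103 + ? → (1,1) = 356 − 257 = 99.
Anti-diagonal needs 356; the known cells sum to 281, so (4,1) = 75.
From row 1, 356 − (99 + 115 + 79) gives (1,3) = 63.
Using row 2: 87 + 107 + 91 + ? → (2,1) = 356 − 285 = 71.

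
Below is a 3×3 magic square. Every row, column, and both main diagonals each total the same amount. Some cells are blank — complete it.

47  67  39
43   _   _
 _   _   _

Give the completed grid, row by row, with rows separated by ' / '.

47 67 39 / 43 51 59 / 63 35 55

Row 1 is already complete: 47 + 67 + 39 = 153, so that is the magic constant.
Column 1 needs 153; the known cells sum to 90, so (3,1) = 63.
From anti-diagonal, 153 − (39 + 63) gives (2,2) = 51.
Row 2 must total 153; the given cells sum to 94, so (2,3) = 59.
Column 2 must total 153; the given cells sum to 118, so (3,2) = 35.
Column 3: 39 + 59 + ? = 153, so (3,3) = 55.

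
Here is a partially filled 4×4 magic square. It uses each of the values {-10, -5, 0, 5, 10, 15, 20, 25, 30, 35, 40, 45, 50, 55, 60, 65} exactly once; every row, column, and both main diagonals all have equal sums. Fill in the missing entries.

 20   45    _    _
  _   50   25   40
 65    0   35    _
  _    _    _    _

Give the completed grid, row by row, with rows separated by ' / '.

The 16 entries sum to 440, so each line sums to 440/4 = 110.
From row 2, 110 − (50 + 25 + 40) gives (2,1) = -5.
Row 3: 65 + 0 + 35 + ? = 110, so (3,4) = 10.
Column 1 must total 110; the given cells sum to 80, so (4,1) = 30.
The remaining cell in column 2 is (4,2) = 110 − 95 = 15.
Main diagonal: 20 + 50 + 35 + ? = 110, so (4,4) = 5.
Anti-diagonal: 25 + 0 + 30 + ? = 110, so (1,4) = 55.
From row 1, 110 − (20 + 45 + 55) gives (1,3) = -10.
Row 4: 30 + 15 + 5 + ? = 110, so (4,3) = 60.

20 45 -10 55 / -5 50 25 40 / 65 0 35 10 / 30 15 60 5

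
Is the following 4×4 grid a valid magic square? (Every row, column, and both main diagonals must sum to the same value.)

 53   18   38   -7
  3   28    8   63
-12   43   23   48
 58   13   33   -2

Yes

Row 1: 53 + 18 + 38 + (-7) = 102.
Row 2: 3 + 28 + 8 + 63 = 102.
Row 3: -12 + 43 + 23 + 48 = 102.
Row 4: 58 + 13 + 33 + (-2) = 102.
Column 1: 53 + 3 + (-12) + 58 = 102.
Column 2: 18 + 28 + 43 + 13 = 102.
Column 3: 38 + 8 + 23 + 33 = 102.
Column 4: -7 + 63 + 48 + (-2) = 102.
Main diagonal: 53 + 28 + 23 + (-2) = 102.
Anti-diagonal: -7 + 8 + 43 + 58 = 102.
All lines sum to 102.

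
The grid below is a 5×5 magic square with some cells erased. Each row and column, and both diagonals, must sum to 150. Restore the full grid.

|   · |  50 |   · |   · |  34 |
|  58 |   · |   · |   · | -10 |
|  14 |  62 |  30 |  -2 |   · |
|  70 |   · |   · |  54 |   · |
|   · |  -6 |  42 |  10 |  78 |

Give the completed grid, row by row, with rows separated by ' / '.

Row 3: 14 + 62 + 30 + (-2) + ? = 150, so (3,5) = 46.
Row 5: -6 + 42 + 10 + 78 + ? = 150, so (5,1) = 26.
Column 1 must total 150; the given cells sum to 168, so (1,1) = -18.
Column 5 needs 150; the known cells sum to 148, so (4,5) = 2.
Main diagonal must total 150; the given cells sum to 144, so (2,2) = 6.
The remaining cell in column 2 is (4,2) = 150 − 112 = 38.
Anti-diagonal needs 150; the known cells sum to 128, so (2,4) = 22.
Row 2 needs 150; the known cells sum to 76, so (2,3) = 74.
The remaining cell in row 4 is (4,3) = 150 − 164 = -14.
Column 3: 74 + 30 + (-14) + 42 + ? = 150, so (1,3) = 18.
Column 4 needs 150; the known cells sum to 84, so (1,4) = 66.

-18 50 18 66 34 / 58 6 74 22 -10 / 14 62 30 -2 46 / 70 38 -14 54 2 / 26 -6 42 10 78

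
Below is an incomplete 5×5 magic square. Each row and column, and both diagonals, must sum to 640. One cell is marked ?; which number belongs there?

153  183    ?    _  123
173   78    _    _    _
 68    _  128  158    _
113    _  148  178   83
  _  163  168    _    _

Row 4 needs 640; the known cells sum to 522, so (4,2) = 118.
Column 1 must total 640; the given cells sum to 507, so (5,1) = 133.
From column 2, 640 − (183 + 78 + 118 + 163) gives (3,2) = 98.
Using main diagonal: 153 + 78 + 128 + 178 + ? → (5,5) = 640 − 537 = 103.
From anti-diagonal, 640 − (123 + 128 + 118 + 133) gives (2,4) = 138.
From row 3, 640 − (68 + 98 + 128 + 158) gives (3,5) = 188.
Row 5: 133 + 163 + 168 + 103 + ? = 640, so (5,4) = 73.
Column 4 needs 640; the known cells sum to 547, so (1,4) = 93.
Column 5: 123 + 188 + 83 + 103 + ? = 640, so (2,5) = 143.
From row 1, 640 − (153 + 183 + 93 + 123) gives (1,3) = 88.

88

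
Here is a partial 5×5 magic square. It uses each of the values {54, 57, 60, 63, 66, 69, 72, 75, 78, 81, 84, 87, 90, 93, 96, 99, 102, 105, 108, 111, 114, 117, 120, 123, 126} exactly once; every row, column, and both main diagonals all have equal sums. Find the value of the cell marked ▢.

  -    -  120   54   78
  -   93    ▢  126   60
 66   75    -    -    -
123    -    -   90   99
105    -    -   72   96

102

The 25 entries sum to 2250, so each line sums to 2250/5 = 450.
Column 4: 54 + 126 + 90 + 72 + ? = 450, so (3,4) = 108.
Column 5 needs 450; the known cells sum to 333, so (3,5) = 117.
Row 3 needs 450; the known cells sum to 366, so (3,3) = 84.
Main diagonal: 93 + 84 + 90 + 96 + ? = 450, so (1,1) = 87.
Anti-diagonal needs 450; the known cells sum to 393, so (4,2) = 57.
Row 1 needs 450; the known cells sum to 339, so (1,2) = 111.
Row 4 must total 450; the given cells sum to 369, so (4,3) = 81.
From column 1, 450 − (87 + 66 + 123 + 105) gives (2,1) = 69.
Column 2: 111 + 93 + 75 + 57 + ? = 450, so (5,2) = 114.
The remaining cell in row 2 is (2,3) = 450 − 348 = 102.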